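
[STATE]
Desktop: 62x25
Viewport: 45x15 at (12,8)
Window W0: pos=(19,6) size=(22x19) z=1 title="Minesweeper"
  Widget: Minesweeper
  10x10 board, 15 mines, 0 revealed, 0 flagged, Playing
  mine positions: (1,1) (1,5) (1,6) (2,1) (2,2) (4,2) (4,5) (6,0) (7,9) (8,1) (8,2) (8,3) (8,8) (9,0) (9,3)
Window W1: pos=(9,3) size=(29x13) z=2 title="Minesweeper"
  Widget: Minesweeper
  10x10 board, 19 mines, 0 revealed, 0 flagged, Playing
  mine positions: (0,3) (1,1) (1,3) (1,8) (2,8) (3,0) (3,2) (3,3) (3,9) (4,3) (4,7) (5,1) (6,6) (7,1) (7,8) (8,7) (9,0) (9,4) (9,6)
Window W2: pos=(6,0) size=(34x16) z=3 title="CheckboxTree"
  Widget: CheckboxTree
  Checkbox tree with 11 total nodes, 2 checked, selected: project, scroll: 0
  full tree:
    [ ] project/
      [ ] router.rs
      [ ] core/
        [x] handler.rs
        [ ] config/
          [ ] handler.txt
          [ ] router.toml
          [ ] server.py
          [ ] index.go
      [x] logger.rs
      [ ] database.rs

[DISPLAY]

  [ ] handler.txt          ┃┨                
  [ ] router.toml          ┃┃                
  [ ] server.py            ┃┃                
  [ ] index.go             ┃┃                
] logger.rs                ┃┃                
] database.rs              ┃┃                
                           ┃┃                
━━━━━━━━━━━━━━━━━━━━━━━━━━━┛┃                
       ┃■■■■■■■■■■          ┃                
       ┃■■■■■■■■■■          ┃                
       ┃■■■■■■■■■■          ┃                
       ┃                    ┃                
       ┃                    ┃                
       ┃                    ┃                
       ┃                    ┃                


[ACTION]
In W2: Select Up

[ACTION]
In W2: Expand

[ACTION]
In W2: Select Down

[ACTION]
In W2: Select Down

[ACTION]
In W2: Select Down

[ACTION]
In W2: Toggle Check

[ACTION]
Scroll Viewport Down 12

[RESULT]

  [ ] server.py            ┃┃                
  [ ] index.go             ┃┃                
] logger.rs                ┃┃                
] database.rs              ┃┃                
                           ┃┃                
━━━━━━━━━━━━━━━━━━━━━━━━━━━┛┃                
       ┃■■■■■■■■■■          ┃                
       ┃■■■■■■■■■■          ┃                
       ┃■■■■■■■■■■          ┃                
       ┃                    ┃                
       ┃                    ┃                
       ┃                    ┃                
       ┃                    ┃                
       ┃                    ┃                
       ┗━━━━━━━━━━━━━━━━━━━━┛                


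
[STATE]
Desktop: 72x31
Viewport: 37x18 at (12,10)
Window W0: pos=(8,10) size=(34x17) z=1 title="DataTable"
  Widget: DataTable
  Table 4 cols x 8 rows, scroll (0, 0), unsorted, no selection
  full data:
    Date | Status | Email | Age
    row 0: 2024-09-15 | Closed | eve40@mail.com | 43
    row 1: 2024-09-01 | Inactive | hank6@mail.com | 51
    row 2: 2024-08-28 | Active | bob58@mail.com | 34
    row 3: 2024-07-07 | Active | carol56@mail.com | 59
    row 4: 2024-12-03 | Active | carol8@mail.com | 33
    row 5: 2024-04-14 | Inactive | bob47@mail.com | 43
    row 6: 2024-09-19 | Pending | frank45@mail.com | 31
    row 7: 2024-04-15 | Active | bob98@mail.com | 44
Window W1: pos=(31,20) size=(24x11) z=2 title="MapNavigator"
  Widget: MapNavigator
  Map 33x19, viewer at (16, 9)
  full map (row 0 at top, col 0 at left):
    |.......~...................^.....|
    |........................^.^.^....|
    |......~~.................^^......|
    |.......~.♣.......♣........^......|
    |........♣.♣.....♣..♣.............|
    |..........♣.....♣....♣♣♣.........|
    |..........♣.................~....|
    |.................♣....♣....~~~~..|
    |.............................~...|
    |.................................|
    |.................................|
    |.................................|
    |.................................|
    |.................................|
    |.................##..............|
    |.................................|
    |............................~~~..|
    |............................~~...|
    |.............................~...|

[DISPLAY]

━━━━━━━━━━━━━━━━━━━━━━━━━━━━━┓       
taTable                      ┃       
─────────────────────────────┨       
e      │Status  │Email       ┃       
───────┼────────┼────────────┃       
4-09-15│Closed  │eve40@mail.c┃       
4-09-01│Inactive│hank6@mail.c┃       
4-08-28│Active  │bob58@mail.c┃       
4-07-07│Active  │carol56@mail┃       
4-12-03│Active  │carol8@mail.┃       
4-04-14│Inactive│bo┏━━━━━━━━━━━━━━━━━
4-09-19│Pending │fr┃ MapNavigator    
4-04-15│Active  │bo┠─────────────────
                   ┃.....♣...........
                   ┃............♣....
                   ┃.................
━━━━━━━━━━━━━━━━━━━┃...........@.....
                   ┃.................


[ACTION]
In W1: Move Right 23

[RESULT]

━━━━━━━━━━━━━━━━━━━━━━━━━━━━━┓       
taTable                      ┃       
─────────────────────────────┨       
e      │Status  │Email       ┃       
───────┼────────┼────────────┃       
4-09-15│Closed  │eve40@mail.c┃       
4-09-01│Inactive│hank6@mail.c┃       
4-08-28│Active  │bob58@mail.c┃       
4-07-07│Active  │carol56@mail┃       
4-12-03│Active  │carol8@mail.┃       
4-04-14│Inactive│bo┏━━━━━━━━━━━━━━━━━
4-09-19│Pending │fr┃ MapNavigator    
4-04-15│Active  │bo┠─────────────────
                   ┃.......~....     
                   ┃.♣....~~~~..     
                   ┃........~...     
━━━━━━━━━━━━━━━━━━━┃...........@     
                   ┃............     


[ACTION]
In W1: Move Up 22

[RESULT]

━━━━━━━━━━━━━━━━━━━━━━━━━━━━━┓       
taTable                      ┃       
─────────────────────────────┨       
e      │Status  │Email       ┃       
───────┼────────┼────────────┃       
4-09-15│Closed  │eve40@mail.c┃       
4-09-01│Inactive│hank6@mail.c┃       
4-08-28│Active  │bob58@mail.c┃       
4-07-07│Active  │carol56@mail┃       
4-12-03│Active  │carol8@mail.┃       
4-04-14│Inactive│bo┏━━━━━━━━━━━━━━━━━
4-09-19│Pending │fr┃ MapNavigator    
4-04-15│Active  │bo┠─────────────────
                   ┃                 
                   ┃                 
                   ┃                 
━━━━━━━━━━━━━━━━━━━┃......^....@     
                   ┃...^.^.^....     


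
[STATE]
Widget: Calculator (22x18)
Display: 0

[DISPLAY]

                     0
┌───┬───┬───┬───┐     
│ 7 │ 8 │ 9 │ ÷ │     
├───┼───┼───┼───┤     
│ 4 │ 5 │ 6 │ × │     
├───┼───┼───┼───┤     
│ 1 │ 2 │ 3 │ - │     
├───┼───┼───┼───┤     
│ 0 │ . │ = │ + │     
├───┼───┼───┼───┤     
│ C │ MC│ MR│ M+│     
└───┴───┴───┴───┘     
                      
                      
                      
                      
                      
                      


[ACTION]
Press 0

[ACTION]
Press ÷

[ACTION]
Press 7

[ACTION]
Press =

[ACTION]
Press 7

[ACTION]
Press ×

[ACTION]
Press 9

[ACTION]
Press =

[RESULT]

                    63
┌───┬───┬───┬───┐     
│ 7 │ 8 │ 9 │ ÷ │     
├───┼───┼───┼───┤     
│ 4 │ 5 │ 6 │ × │     
├───┼───┼───┼───┤     
│ 1 │ 2 │ 3 │ - │     
├───┼───┼───┼───┤     
│ 0 │ . │ = │ + │     
├───┼───┼───┼───┤     
│ C │ MC│ MR│ M+│     
└───┴───┴───┴───┘     
                      
                      
                      
                      
                      
                      


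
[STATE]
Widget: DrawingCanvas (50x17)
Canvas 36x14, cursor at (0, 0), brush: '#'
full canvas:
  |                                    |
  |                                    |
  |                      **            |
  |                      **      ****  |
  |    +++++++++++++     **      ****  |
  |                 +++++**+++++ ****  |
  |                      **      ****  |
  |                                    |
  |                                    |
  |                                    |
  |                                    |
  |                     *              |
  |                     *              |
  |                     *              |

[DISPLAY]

+                                                 
                                                  
                      **                          
                      **      ****                
    +++++++++++++     **      ****                
                 +++++**+++++ ****                
                      **      ****                
                                                  
                                                  
                                                  
                                                  
                     *                            
                     *                            
                     *                            
                                                  
                                                  
                                                  


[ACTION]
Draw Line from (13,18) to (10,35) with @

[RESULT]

+                                                 
                                                  
                      **                          
                      **      ****                
    +++++++++++++     **      ****                
                 +++++**+++++ ****                
                      **      ****                
                                                  
                                                  
                                                  
                                 @@@              
                     *     @@@@@@                 
                     @@@@@@                       
                  @@@*                            
                                                  
                                                  
                                                  


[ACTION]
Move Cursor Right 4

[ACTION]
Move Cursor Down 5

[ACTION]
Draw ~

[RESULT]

                                                  
                                                  
                      **                          
                      **      ****                
    +++++++++++++     **      ****                
    ~            +++++**+++++ ****                
                      **      ****                
                                                  
                                                  
                                                  
                                 @@@              
                     *     @@@@@@                 
                     @@@@@@                       
                  @@@*                            
                                                  
                                                  
                                                  


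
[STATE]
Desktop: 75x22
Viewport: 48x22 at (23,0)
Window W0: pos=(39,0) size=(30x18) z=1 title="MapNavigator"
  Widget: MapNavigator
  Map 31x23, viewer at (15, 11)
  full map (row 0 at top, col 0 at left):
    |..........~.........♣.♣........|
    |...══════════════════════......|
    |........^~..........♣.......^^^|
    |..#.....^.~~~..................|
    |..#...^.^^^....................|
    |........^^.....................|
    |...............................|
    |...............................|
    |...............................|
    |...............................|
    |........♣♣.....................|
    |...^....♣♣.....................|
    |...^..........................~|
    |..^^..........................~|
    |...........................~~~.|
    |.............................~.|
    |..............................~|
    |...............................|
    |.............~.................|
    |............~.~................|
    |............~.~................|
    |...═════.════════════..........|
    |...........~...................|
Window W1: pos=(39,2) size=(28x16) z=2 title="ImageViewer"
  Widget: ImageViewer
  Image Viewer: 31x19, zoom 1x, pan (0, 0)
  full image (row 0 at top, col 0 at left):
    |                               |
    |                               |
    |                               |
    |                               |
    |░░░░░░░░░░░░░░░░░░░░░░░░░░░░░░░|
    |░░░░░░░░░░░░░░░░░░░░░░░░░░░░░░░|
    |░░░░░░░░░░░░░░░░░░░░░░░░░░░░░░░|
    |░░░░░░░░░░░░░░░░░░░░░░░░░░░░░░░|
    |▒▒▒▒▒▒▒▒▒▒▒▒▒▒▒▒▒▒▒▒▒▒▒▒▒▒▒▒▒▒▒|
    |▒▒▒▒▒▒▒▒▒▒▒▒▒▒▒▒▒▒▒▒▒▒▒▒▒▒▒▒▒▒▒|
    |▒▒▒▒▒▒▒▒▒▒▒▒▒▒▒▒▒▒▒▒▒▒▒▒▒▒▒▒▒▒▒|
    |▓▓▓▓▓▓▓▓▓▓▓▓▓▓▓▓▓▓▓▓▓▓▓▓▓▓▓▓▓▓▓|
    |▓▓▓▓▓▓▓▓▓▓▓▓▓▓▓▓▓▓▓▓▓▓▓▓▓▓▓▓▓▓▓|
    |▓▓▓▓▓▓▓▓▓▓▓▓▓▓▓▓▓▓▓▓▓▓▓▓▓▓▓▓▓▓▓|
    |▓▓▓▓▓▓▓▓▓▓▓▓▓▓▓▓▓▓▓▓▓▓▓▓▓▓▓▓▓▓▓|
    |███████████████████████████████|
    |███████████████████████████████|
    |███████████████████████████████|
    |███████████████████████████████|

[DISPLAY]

                ┏━━━━━━━━━━━━━━━━━━━━━━━━━━━━┓  
                ┃ MapNavigator               ┃  
                ┏━━━━━━━━━━━━━━━━━━━━━━━━━━┓─┨  
                ┃ ImageViewer              ┃.┃  
                ┠──────────────────────────┨.┃  
                ┃                          ┃.┃  
                ┃                          ┃.┃  
                ┃                          ┃.┃  
                ┃                          ┃.┃  
                ┃░░░░░░░░░░░░░░░░░░░░░░░░░░┃.┃  
                ┃░░░░░░░░░░░░░░░░░░░░░░░░░░┃.┃  
                ┃░░░░░░░░░░░░░░░░░░░░░░░░░░┃.┃  
                ┃░░░░░░░░░░░░░░░░░░░░░░░░░░┃.┃  
                ┃▒▒▒▒▒▒▒▒▒▒▒▒▒▒▒▒▒▒▒▒▒▒▒▒▒▒┃~┃  
                ┃▒▒▒▒▒▒▒▒▒▒▒▒▒▒▒▒▒▒▒▒▒▒▒▒▒▒┃.┃  
                ┃▒▒▒▒▒▒▒▒▒▒▒▒▒▒▒▒▒▒▒▒▒▒▒▒▒▒┃.┃  
                ┃▓▓▓▓▓▓▓▓▓▓▓▓▓▓▓▓▓▓▓▓▓▓▓▓▓▓┃.┃  
                ┗━━━━━━━━━━━━━━━━━━━━━━━━━━┛━┛  
                                                
                                                
                                                
                                                


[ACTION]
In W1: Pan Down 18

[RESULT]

                ┏━━━━━━━━━━━━━━━━━━━━━━━━━━━━┓  
                ┃ MapNavigator               ┃  
                ┏━━━━━━━━━━━━━━━━━━━━━━━━━━┓─┨  
                ┃ ImageViewer              ┃.┃  
                ┠──────────────────────────┨.┃  
                ┃██████████████████████████┃.┃  
                ┃                          ┃.┃  
                ┃                          ┃.┃  
                ┃                          ┃.┃  
                ┃                          ┃.┃  
                ┃                          ┃.┃  
                ┃                          ┃.┃  
                ┃                          ┃.┃  
                ┃                          ┃~┃  
                ┃                          ┃.┃  
                ┃                          ┃.┃  
                ┃                          ┃.┃  
                ┗━━━━━━━━━━━━━━━━━━━━━━━━━━┛━┛  
                                                
                                                
                                                
                                                


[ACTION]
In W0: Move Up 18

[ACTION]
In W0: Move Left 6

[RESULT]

                ┏━━━━━━━━━━━━━━━━━━━━━━━━━━━━┓  
                ┃ MapNavigator               ┃  
                ┏━━━━━━━━━━━━━━━━━━━━━━━━━━┓─┨  
                ┃ ImageViewer              ┃ ┃  
                ┠──────────────────────────┨ ┃  
                ┃██████████████████████████┃ ┃  
                ┃                          ┃ ┃  
                ┃                          ┃ ┃  
                ┃                          ┃ ┃  
                ┃                          ┃ ┃  
                ┃                          ┃♣┃  
                ┃                          ┃═┃  
                ┃                          ┃.┃  
                ┃                          ┃.┃  
                ┃                          ┃.┃  
                ┃                          ┃.┃  
                ┃                          ┃.┃  
                ┗━━━━━━━━━━━━━━━━━━━━━━━━━━┛━┛  
                                                
                                                
                                                
                                                


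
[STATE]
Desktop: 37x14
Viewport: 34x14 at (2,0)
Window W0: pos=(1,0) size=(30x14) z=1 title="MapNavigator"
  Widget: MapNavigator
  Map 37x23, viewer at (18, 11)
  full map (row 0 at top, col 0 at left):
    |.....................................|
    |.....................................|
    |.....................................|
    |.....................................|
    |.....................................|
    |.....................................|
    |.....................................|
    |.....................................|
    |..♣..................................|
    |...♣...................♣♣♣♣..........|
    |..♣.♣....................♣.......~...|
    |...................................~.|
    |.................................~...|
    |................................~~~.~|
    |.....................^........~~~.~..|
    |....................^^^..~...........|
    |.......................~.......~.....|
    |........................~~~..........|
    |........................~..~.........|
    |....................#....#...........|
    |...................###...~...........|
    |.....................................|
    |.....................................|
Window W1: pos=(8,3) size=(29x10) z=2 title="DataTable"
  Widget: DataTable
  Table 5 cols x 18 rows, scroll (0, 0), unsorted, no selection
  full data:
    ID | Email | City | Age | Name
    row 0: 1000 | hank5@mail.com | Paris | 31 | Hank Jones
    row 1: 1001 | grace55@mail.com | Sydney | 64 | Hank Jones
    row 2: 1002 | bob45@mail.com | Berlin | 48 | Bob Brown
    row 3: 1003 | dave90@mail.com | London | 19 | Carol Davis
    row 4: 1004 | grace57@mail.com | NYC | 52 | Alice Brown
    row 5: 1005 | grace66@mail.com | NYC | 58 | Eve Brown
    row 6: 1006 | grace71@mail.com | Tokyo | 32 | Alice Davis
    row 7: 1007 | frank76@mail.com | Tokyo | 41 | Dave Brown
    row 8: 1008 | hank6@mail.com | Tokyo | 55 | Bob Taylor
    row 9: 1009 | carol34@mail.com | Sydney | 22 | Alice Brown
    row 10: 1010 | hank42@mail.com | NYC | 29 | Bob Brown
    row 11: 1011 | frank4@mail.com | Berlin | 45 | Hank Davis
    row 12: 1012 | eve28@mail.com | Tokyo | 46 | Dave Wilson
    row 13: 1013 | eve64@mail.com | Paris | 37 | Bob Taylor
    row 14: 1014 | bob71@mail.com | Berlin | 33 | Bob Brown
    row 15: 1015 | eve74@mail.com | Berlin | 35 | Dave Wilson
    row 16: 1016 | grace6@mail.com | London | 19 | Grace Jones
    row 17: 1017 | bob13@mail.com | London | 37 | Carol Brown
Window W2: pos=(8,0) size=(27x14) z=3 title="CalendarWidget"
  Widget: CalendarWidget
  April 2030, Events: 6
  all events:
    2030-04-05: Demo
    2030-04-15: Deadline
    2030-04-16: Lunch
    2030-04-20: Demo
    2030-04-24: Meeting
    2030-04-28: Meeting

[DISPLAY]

━━━━━━┏━━━━━━━━━━━━━━━━━━━━━━━━━┓ 
 MapNa┃ CalendarWidget          ┃ 
──────┠─────────────────────────┨ 
......┃        April 2030       ┃━
......┃Mo Tu We Th Fr Sa Su     ┃ 
......┃ 1  2  3  4  5*  6  7    ┃─
......┃ 8  9 10 11 12 13 14     ┃ 
♣.....┃15* 16* 17 18 19 20* 21  ┃─
......┃22 23 24* 25 26 27 28*   ┃s
......┃29 30                    ┃e
......┃                         ┃i
......┃                         ┃o
......┃                         ┃━
━━━━━━┗━━━━━━━━━━━━━━━━━━━━━━━━━┛ 


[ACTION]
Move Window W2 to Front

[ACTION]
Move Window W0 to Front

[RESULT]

━━━━━━━━━━━━━━━━━━━━━━━━━━━━┓━━━┓ 
 MapNavigator               ┃   ┃ 
────────────────────────────┨───┨ 
............................┃   ┃━
............................┃   ┃ 
............................┃   ┃─
...................♣♣♣♣.....┃   ┃ 
♣....................♣......┃1  ┃─
..............@.............┃   ┃s
............................┃   ┃e
............................┃   ┃i
.................^........~~┃   ┃o
................^^^..~......┃   ┃━
━━━━━━━━━━━━━━━━━━━━━━━━━━━━┛━━━┛ 


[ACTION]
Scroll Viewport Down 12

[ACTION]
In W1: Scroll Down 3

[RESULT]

━━━━━━━━━━━━━━━━━━━━━━━━━━━━┓━━━┓ 
 MapNavigator               ┃   ┃ 
────────────────────────────┨───┨ 
............................┃   ┃━
............................┃   ┃ 
............................┃   ┃─
...................♣♣♣♣.....┃   ┃ 
♣....................♣......┃1  ┃─
..............@.............┃   ┃o
............................┃   ┃ 
............................┃   ┃ 
.................^........~~┃   ┃o
................^^^..~......┃   ┃━
━━━━━━━━━━━━━━━━━━━━━━━━━━━━┛━━━┛ 


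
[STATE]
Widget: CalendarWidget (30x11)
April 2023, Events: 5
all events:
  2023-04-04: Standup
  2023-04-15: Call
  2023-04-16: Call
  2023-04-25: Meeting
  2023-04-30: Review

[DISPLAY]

          April 2023          
Mo Tu We Th Fr Sa Su          
                1  2          
 3  4*  5  6  7  8  9         
10 11 12 13 14 15* 16*        
17 18 19 20 21 22 23          
24 25* 26 27 28 29 30*        
                              
                              
                              
                              


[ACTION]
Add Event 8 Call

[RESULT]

          April 2023          
Mo Tu We Th Fr Sa Su          
                1  2          
 3  4*  5  6  7  8*  9        
10 11 12 13 14 15* 16*        
17 18 19 20 21 22 23          
24 25* 26 27 28 29 30*        
                              
                              
                              
                              


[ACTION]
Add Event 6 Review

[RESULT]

          April 2023          
Mo Tu We Th Fr Sa Su          
                1  2          
 3  4*  5  6*  7  8*  9       
10 11 12 13 14 15* 16*        
17 18 19 20 21 22 23          
24 25* 26 27 28 29 30*        
                              
                              
                              
                              


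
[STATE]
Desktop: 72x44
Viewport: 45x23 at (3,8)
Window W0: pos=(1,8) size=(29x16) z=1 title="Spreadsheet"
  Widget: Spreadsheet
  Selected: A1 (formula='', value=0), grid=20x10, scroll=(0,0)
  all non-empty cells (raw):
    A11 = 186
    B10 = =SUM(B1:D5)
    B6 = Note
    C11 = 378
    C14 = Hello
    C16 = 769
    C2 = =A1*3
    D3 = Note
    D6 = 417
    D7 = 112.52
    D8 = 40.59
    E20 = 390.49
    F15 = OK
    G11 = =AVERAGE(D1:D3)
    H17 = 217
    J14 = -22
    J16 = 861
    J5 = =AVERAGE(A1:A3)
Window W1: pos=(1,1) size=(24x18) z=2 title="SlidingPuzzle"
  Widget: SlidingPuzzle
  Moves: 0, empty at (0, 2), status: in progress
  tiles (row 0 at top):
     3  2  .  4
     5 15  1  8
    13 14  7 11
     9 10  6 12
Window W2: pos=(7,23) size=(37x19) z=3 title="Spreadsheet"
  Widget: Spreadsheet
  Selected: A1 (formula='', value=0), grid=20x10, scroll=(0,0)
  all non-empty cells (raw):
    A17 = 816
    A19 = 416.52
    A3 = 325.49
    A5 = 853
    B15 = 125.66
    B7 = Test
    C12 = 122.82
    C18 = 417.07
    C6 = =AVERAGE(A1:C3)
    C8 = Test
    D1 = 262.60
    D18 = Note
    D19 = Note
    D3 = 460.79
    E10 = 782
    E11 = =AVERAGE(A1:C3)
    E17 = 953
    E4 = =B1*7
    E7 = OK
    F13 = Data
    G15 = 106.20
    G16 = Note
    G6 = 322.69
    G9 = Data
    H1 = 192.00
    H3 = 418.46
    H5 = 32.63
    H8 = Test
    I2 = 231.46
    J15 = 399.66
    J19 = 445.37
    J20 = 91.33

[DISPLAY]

────┼────┼────┼────┤ ┃━━━━┓                  
 13 │ 14 │  7 │ 11 │ ┃    ┃                  
────┼────┼────┼────┤ ┃────┨                  
  9 │ 10 │  6 │ 12 │ ┃    ┃                  
────┴────┴────┴────┘ ┃C   ┃                  
oves: 0              ┃----┃                  
                     ┃    ┃                  
                     ┃    ┃                  
                     ┃    ┃                  
                     ┃    ┃                  
━━━━━━━━━━━━━━━━━━━━━┛    ┃                  
 6        0Note           ┃                  
 7        0       0       ┃                  
 8        0       0       ┃                  
 9        0       0       ┃                  
━━━━┏━━━━━━━━━━━━━━━━━━━━━━━━━━━━━━━━━━━┓    
    ┃ Spreadsheet                       ┃    
    ┠───────────────────────────────────┨    
    ┃A1:                                ┃    
    ┃       A       B       C       D   ┃    
    ┃-----------------------------------┃    
    ┃  1      [0]       0       0  262.6┃    
    ┃  2        0       0       0       ┃    


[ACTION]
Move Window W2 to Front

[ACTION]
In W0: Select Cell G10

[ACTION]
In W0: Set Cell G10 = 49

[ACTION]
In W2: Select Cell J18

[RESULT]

────┼────┼────┼────┤ ┃━━━━┓                  
 13 │ 14 │  7 │ 11 │ ┃    ┃                  
────┼────┼────┼────┤ ┃────┨                  
  9 │ 10 │  6 │ 12 │ ┃    ┃                  
────┴────┴────┴────┘ ┃C   ┃                  
oves: 0              ┃----┃                  
                     ┃    ┃                  
                     ┃    ┃                  
                     ┃    ┃                  
                     ┃    ┃                  
━━━━━━━━━━━━━━━━━━━━━┛    ┃                  
 6        0Note           ┃                  
 7        0       0       ┃                  
 8        0       0       ┃                  
 9        0       0       ┃                  
━━━━┏━━━━━━━━━━━━━━━━━━━━━━━━━━━━━━━━━━━┓    
    ┃ Spreadsheet                       ┃    
    ┠───────────────────────────────────┨    
    ┃J18:                               ┃    
    ┃       A       B       C       D   ┃    
    ┃-----------------------------------┃    
    ┃  1        0       0       0  262.6┃    
    ┃  2        0       0       0       ┃    


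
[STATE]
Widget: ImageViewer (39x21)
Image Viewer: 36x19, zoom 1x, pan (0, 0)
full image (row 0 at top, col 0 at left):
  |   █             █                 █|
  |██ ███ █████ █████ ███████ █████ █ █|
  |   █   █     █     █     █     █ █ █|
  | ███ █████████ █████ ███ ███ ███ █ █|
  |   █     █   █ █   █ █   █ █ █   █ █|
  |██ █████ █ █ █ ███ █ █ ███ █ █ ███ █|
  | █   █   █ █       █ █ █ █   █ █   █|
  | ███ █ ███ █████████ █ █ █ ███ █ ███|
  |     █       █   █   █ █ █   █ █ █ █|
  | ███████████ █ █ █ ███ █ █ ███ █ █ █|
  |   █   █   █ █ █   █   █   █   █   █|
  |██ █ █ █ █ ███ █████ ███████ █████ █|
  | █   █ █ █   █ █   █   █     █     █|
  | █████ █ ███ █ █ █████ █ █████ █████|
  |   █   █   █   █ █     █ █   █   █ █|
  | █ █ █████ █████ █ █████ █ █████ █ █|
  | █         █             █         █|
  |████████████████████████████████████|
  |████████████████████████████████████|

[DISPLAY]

   █             █                 █   
██ ███ █████ █████ ███████ █████ █ █   
   █   █     █     █     █     █ █ █   
 ███ █████████ █████ ███ ███ ███ █ █   
   █     █   █ █   █ █   █ █ █   █ █   
██ █████ █ █ █ ███ █ █ ███ █ █ ███ █   
 █   █   █ █       █ █ █ █   █ █   █   
 ███ █ ███ █████████ █ █ █ ███ █ ███   
     █       █   █   █ █ █   █ █ █ █   
 ███████████ █ █ █ ███ █ █ ███ █ █ █   
   █   █   █ █ █   █   █   █   █   █   
██ █ █ █ █ ███ █████ ███████ █████ █   
 █   █ █ █   █ █   █   █     █     █   
 █████ █ ███ █ █ █████ █ █████ █████   
   █   █   █   █ █     █ █   █   █ █   
 █ █ █████ █████ █ █████ █ █████ █ █   
 █         █             █         █   
████████████████████████████████████   
████████████████████████████████████   
                                       
                                       


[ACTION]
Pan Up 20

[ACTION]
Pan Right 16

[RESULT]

 █                 █                   
██ ███████ █████ █ █                   
   █     █     █ █ █                   
████ ███ ███ ███ █ █                   
   █ █   █ █ █   █ █                   
██ █ █ ███ █ █ ███ █                   
   █ █ █ █   █ █   █                   
████ █ █ █ ███ █ ███                   
 █   █ █ █   █ █ █ █                   
 █ ███ █ █ ███ █ █ █                   
   █   █   █   █   █                   
████ ███████ █████ █                   
   █   █     █     █                   
 █████ █ █████ █████                   
 █     █ █   █   █ █                   
 █ █████ █ █████ █ █                   
         █         █                   
████████████████████                   
████████████████████                   
                                       
                                       


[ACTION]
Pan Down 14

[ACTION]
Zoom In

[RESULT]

████  ██████████████████  ██  ██  ██  █
████  ██████████████████  ██  ██  ██  █
          ██      ██      ██  ██  ██   
          ██      ██      ██  ██  ██   
████████  ██  ██  ██  ██████  ██  ██  █
████████  ██  ██  ██  ██████  ██  ██  █
      ██  ██  ██      ██      ██      █
      ██  ██  ██      ██      ██      █
  ██  ██████  ██████████  █████████████
  ██  ██████  ██████████  █████████████
  ██      ██  ██      ██      ██       
  ██      ██  ██      ██      ██       
  ██████  ██  ██  ██████████  ██  █████
  ██████  ██  ██  ██████████  ██  █████
      ██      ██  ██          ██  ██   
      ██      ██  ██          ██  ██   
████  ██████████  ██  ██████████  ██  █
████  ██████████  ██  ██████████  ██  █
      ██                          ██   
      ██                          ██   
███████████████████████████████████████


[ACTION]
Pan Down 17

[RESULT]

████  ██████████  ██  ██████████  ██  █
      ██                          ██   
      ██                          ██   
███████████████████████████████████████
███████████████████████████████████████
███████████████████████████████████████
███████████████████████████████████████
                                       
                                       
                                       
                                       
                                       
                                       
                                       
                                       
                                       
                                       
                                       
                                       
                                       
                                       


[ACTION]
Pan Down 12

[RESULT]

                                       
                                       
                                       
                                       
                                       
                                       
                                       
                                       
                                       
                                       
                                       
                                       
                                       
                                       
                                       
                                       
                                       
                                       
                                       
                                       
                                       


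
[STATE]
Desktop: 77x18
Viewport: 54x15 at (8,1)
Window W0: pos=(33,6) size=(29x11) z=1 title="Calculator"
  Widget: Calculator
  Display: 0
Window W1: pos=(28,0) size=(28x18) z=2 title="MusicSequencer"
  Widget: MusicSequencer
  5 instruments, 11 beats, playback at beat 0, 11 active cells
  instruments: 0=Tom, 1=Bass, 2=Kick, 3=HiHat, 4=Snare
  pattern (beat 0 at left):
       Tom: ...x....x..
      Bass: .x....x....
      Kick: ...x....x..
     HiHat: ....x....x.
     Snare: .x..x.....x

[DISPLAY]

                    ┃ MusicSequencer           ┃      
                    ┠──────────────────────────┨      
                    ┃      ▼1234567890         ┃      
                    ┃   Tom···█····█··         ┃      
                    ┃  Bass·█····█····         ┃      
                    ┃  Kick···█····█··         ┃━━━━━┓
                    ┃ HiHat····█····█·         ┃     ┃
                    ┃ Snare·█··█·····█         ┃─────┨
                    ┃                          ┃    0┃
                    ┃                          ┃     ┃
                    ┃                          ┃     ┃
                    ┃                          ┃     ┃
                    ┃                          ┃     ┃
                    ┃                          ┃     ┃
                    ┃                          ┃     ┃


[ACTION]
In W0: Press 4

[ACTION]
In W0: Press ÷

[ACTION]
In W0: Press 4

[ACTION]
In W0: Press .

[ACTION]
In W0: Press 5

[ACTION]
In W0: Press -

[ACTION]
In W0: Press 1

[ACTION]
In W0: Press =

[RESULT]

                    ┃ MusicSequencer           ┃      
                    ┠──────────────────────────┨      
                    ┃      ▼1234567890         ┃      
                    ┃   Tom···█····█··         ┃      
                    ┃  Bass·█····█····         ┃      
                    ┃  Kick···█····█··         ┃━━━━━┓
                    ┃ HiHat····█····█·         ┃     ┃
                    ┃ Snare·█··█·····█         ┃─────┨
                    ┃                          ┃11111┃
                    ┃                          ┃     ┃
                    ┃                          ┃     ┃
                    ┃                          ┃     ┃
                    ┃                          ┃     ┃
                    ┃                          ┃     ┃
                    ┃                          ┃     ┃
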